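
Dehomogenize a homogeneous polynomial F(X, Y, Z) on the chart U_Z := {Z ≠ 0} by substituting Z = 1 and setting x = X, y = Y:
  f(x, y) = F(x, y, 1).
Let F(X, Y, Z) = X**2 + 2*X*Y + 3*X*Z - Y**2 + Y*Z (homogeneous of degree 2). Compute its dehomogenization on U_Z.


f(x, y) = x**2 + 2*x*y + 3*x - y**2 + y

On U_Z we set Z = 1. Each monomial c·X^i·Y^j·Z^k in F becomes c·x^i·y^j·1^k = c·x^i·y^j.
Substituting Z = 1: F(X, Y, 1) = x**2 + 2*x*y + 3*x - y**2 + y.
Note: deg(f) ≤ deg(F) = 2; strict inequality happens when F is divisible by Z (lost terms).


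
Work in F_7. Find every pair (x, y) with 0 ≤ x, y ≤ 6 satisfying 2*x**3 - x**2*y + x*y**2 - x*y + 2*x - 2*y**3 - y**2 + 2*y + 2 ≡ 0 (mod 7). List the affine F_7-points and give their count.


Affine F_7-points: {(0, 2), (2, 3), (4, 2), (4, 4), (4, 6), (5, 5), (6, 4)}; count = 7.

For each of the 49 pairs (x, y) ∈ F_7², evaluate f(x, y) mod 7. Record the zeros.
  x = 0: [0↦2, 1↦1, 2↦0, 3↦1, 4↦6, 5↦3, 6↦1]  zeros at y ∈ {2}
  x = 1: [0↦6, 1↦4, 2↦4, 3↦1, 4↦4, 5↦1, 6↦1]  zeros at y ∈ ∅
  x = 2: [0↦1, 1↦3, 2↦2, 3↦0, 4↦6, 5↦1, 6↦1]  zeros at y ∈ {3}
  x = 3: [0↦6, 1↦3, 2↦6, 3↦3, 4↦3, 5↦1, 6↦6]  zeros at y ∈ ∅
  x = 4: [0↦5, 1↦2, 2↦0, 3↦1, 4↦0, 5↦6, 6↦0]  zeros at y ∈ {2, 4, 6}
  x = 5: [0↦3, 1↦5, 2↦3, 3↦6, 4↦2, 5↦0, 6↦2]  zeros at y ∈ {5}
  x = 6: [0↦5, 1↦3, 2↦6, 3↦2, 4↦0, 5↦2, 6↦3]  zeros at y ∈ {4}
Collecting zeros: affine points = {(0, 2), (2, 3), (4, 2), (4, 4), (4, 6), (5, 5), (6, 4)}.
Total count |C(F_7)_aff| = 7.


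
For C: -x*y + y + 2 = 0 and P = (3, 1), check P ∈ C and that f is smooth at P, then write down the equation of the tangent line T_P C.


Tangent line at P: -x - 2*y + 5 = 0.

Step 1: f(3, 1) = 0, so P lies on C.
Step 2: partial derivatives
  f_x(x, y) = -y, f_y(x, y) = 1 - x.
  f_x(P) = -1, f_y(P) = -2 (gradient nonzero, so P is smooth).
Step 3: tangent line at P: -1·(x − 3) + -2·(y − 1) = 0.
Expanding: -x - 2*y + 5 = 0.


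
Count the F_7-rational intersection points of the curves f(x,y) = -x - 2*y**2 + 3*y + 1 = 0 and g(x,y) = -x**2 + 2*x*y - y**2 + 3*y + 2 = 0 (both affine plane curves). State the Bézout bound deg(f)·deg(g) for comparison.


Common zeros: ∅; count = 0; Bézout bound = 4.

deg(f) = 2, deg(g) = 2, so Bézout bound = 4.
Scan x ∈ F_7. For each x, list the y ∈ F_7 with f(x, y) ≡ 0 and those with g(x, y) ≡ 0 (mod 7); the common zeros in that column are the intersection.
  x = 0: f ≡ 0 at y ∈ ∅; g ≡ 0 at y ∈ ∅; common: ∅.
  x = 1: f ≡ 0 at y ∈ {0, 5}; g ≡ 0 at y ∈ {2, 3}; common: ∅.
  x = 2: f ≡ 0 at y ∈ {1, 4}; g ≡ 0 at y ∈ ∅; common: ∅.
  x = 3: f ≡ 0 at y ∈ {6}; g ≡ 0 at y ∈ {0, 2}; common: ∅.
  x = 4: f ≡ 0 at y ∈ ∅; g ≡ 0 at y ∈ {0, 4}; common: ∅.
  x = 5: f ≡ 0 at y ∈ ∅; g ≡ 0 at y ∈ {3}; common: ∅.
  x = 6: f ≡ 0 at y ∈ {2, 3}; g ≡ 0 at y ∈ ∅; common: ∅.
Collecting: common zeros = ∅, so the count is 0.
Comparison with the Bézout bound: 0 ≤ 4 = deg(f)·deg(g), as expected for curves with no common component (the affine F_7-count falls short of the bound because intersections may lie at infinity, over extension fields, or carry multiplicity).


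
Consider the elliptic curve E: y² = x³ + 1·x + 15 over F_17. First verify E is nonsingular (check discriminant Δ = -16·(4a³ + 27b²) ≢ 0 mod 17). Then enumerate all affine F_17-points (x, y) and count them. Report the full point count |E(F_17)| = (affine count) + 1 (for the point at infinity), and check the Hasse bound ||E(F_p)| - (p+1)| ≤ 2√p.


Affine points = {(0, 7), (0, 10), (1, 0), (2, 5), (2, 12), (4, 7), (4, 10), (5, 3), (5, 14), (6, 4), (6, 13), (7, 5), (7, 12), (8, 5), (8, 12), (12, 2), (12, 15), (13, 7), (13, 10), (14, 6), (14, 11), (16, 8), (16, 9)}; affine count = 23; |E(F_17)| = 24.

Discriminant check: Δ ∝ 4a³ + 27b² = 4·1³ + 27·15² = 4·1 + 27·225 ≡ 10 (mod 17). Nonzero ⇒ E is nonsingular.
For each x ∈ F_17, compute rhs = x³ + 1·x + 15 mod 17, then count y ∈ F_17 with y² ≡ rhs.
  x = 0: rhs = 15, matching y values: 7, 10 (2 points).
  x = 1: rhs = 0, matching y values: 0 (1 points).
  x = 2: rhs = 8, matching y values: 5, 12 (2 points).
  x = 3: rhs = 11, matching y values: none (0 points).
  x = 4: rhs = 15, matching y values: 7, 10 (2 points).
  x = 5: rhs = 9, matching y values: 3, 14 (2 points).
  x = 6: rhs = 16, matching y values: 4, 13 (2 points).
  x = 7: rhs = 8, matching y values: 5, 12 (2 points).
  x = 8: rhs = 8, matching y values: 5, 12 (2 points).
  x = 9: rhs = 5, matching y values: none (0 points).
  x = 10: rhs = 5, matching y values: none (0 points).
  x = 11: rhs = 14, matching y values: none (0 points).
  x = 12: rhs = 4, matching y values: 2, 15 (2 points).
  x = 13: rhs = 15, matching y values: 7, 10 (2 points).
  x = 14: rhs = 2, matching y values: 6, 11 (2 points).
  x = 15: rhs = 5, matching y values: none (0 points).
  x = 16: rhs = 13, matching y values: 8, 9 (2 points).
Total affine count: 23.
Full point count |E(F_17)| = 23 + 1 = 24.
Hasse bound: |24 − (17+1)| = |6| = 6 ≤ 2√17 ≈ 8.2462 ✓.


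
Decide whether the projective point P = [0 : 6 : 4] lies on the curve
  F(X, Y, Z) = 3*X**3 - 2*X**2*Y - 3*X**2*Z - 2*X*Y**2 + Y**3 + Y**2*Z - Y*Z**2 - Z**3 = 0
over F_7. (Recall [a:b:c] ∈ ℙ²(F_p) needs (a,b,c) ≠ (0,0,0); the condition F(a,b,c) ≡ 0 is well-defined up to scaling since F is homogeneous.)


F(0,6,4) ≡ 4 (mod 7); P is NOT on the curve.

Evaluate F(0, 6, 4) term-by-term (mod 7).
  3*X**3 ↦ 3·0·1·1 = 0
  -2*X**2*Y ↦ -2·0·6·1 = 0
  -3*X**2*Z ↦ -3·0·1·4 = 0
  -2*X*Y**2 ↦ -2·0·36·1 = 0
  Y**3 ↦ 1·1·216·1 = 216
  Y**2*Z ↦ 1·1·36·4 = 144
  -Y*Z**2 ↦ -1·1·6·16 = -96
  -Z**3 ↦ -1·1·1·64 = -64
Sum: F(0, 6, 4) = (0) + (0) + (0) + (0) + (216) + (144) + (-96) + (-64) = 200.
Reducing mod 7: 200 ≡ 4 (mod 7).
Since F(a, b, c) ≡ 4 ≠ 0 (mod 7), P does NOT lie on the curve.


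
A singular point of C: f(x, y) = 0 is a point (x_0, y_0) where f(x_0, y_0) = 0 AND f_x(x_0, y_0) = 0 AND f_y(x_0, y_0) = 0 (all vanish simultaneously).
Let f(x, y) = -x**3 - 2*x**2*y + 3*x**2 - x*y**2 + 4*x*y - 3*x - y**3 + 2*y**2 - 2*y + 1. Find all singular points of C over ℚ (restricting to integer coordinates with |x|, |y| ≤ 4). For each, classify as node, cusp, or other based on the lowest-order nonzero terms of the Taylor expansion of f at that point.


Singular points: {(1, 0)}; classification: cusp.

Compute partial derivatives:
  f_x = -3*x**2 - 4*x*y + 6*x - y**2 + 4*y - 3.
  f_y = -2*x**2 - 2*x*y + 4*x - 3*y**2 + 4*y - 2.
Scan x_0 ∈ {−4, ..., 4}. For each x_0, f_y(x_0, y) is a polynomial in y; find its integer roots y ∈ {−4, ..., 4}, then test f_x and f at those candidates.
  x = -4: f_y(-4, y) = -3*y**2 + 12*y - 50; no integer root y with |y| ≤ 4.
  x = -3: f_y(-3, y) = -3*y**2 + 10*y - 32; no integer root y with |y| ≤ 4.
  x = -2: f_y(-2, y) = -3*y**2 + 8*y - 18; no integer root y with |y| ≤ 4.
  x = -1: f_y(-1, y) = -3*y**2 + 6*y - 8; no integer root y with |y| ≤ 4.
  x = 0: f_y(0, y) = -3*y**2 + 4*y - 2; no integer root y with |y| ≤ 4.
  x = 1: f_y(1, y) = -3*y**2 + 2*y; vanishes at y ∈ {0}. (1, 0): f_x = 0, f = 0 — SINGULAR.
  x = 2: f_y(2, y) = -3*y**2 - 2; no integer root y with |y| ≤ 4.
  x = 3: f_y(3, y) = -3*y**2 - 2*y - 8; no integer root y with |y| ≤ 4.
  x = 4: f_y(4, y) = -3*y**2 - 4*y - 18; no integer root y with |y| ≤ 4.
Only singular point on the grid: (1, 0).
Classify: substitute x = 1 + u, y = 0 + v and expand: f = -u**3 - 2*u**2*v - u*v**2 - v**3 + v**2.
No constant or linear terms (consistent with a singular point). Quadratic part: v**2. Cubic part: -u**3 - 2*u**2*v - u*v**2 - v**3.
The quadratic part v**2 is a perfect square, so there is a single (double) tangent line v = 0, i.e. y = 0. Restricting the cubic part to that line (v = 0) leaves -u**3 ≠ 0, so f is not divisible by v and the branch is v² ≈ u**3 to lowest order — this is a cusp.
Classification: cusp.


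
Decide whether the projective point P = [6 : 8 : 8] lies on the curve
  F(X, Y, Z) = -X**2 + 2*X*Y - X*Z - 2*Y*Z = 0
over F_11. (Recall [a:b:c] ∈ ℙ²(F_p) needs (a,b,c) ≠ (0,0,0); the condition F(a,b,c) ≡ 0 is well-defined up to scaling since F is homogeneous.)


F(6,8,8) ≡ 5 (mod 11); P is NOT on the curve.

Evaluate F(6, 8, 8) term-by-term (mod 11).
  -X**2 ↦ -1·36·1·1 = -36
  2*X*Y ↦ 2·6·8·1 = 96
  -X*Z ↦ -1·6·1·8 = -48
  -2*Y*Z ↦ -2·1·8·8 = -128
Sum: F(6, 8, 8) = (-36) + (96) + (-48) + (-128) = -116.
Reducing mod 11: -116 ≡ 5 (mod 11).
Since F(a, b, c) ≡ 5 ≠ 0 (mod 11), P does NOT lie on the curve.


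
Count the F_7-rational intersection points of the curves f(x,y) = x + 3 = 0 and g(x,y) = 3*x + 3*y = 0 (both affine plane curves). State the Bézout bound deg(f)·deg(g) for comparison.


Common zeros: {(4, 3)}; count = 1; Bézout bound = 1.

deg(f) = 1, deg(g) = 1, so Bézout bound = 1.
Scan x ∈ F_7. For each x, list the y ∈ F_7 with f(x, y) ≡ 0 and those with g(x, y) ≡ 0 (mod 7); the common zeros in that column are the intersection.
  x = 0: f ≡ 0 at y ∈ ∅; g ≡ 0 at y ∈ {0}; common: ∅.
  x = 1: f ≡ 0 at y ∈ ∅; g ≡ 0 at y ∈ {6}; common: ∅.
  x = 2: f ≡ 0 at y ∈ ∅; g ≡ 0 at y ∈ {5}; common: ∅.
  x = 3: f ≡ 0 at y ∈ ∅; g ≡ 0 at y ∈ {4}; common: ∅.
  x = 4: f ≡ 0 at y ∈ {0, 1, 2, 3, 4, 5, 6}; g ≡ 0 at y ∈ {3}; common: {3}.
  x = 5: f ≡ 0 at y ∈ ∅; g ≡ 0 at y ∈ {2}; common: ∅.
  x = 6: f ≡ 0 at y ∈ ∅; g ≡ 0 at y ∈ {1}; common: ∅.
Collecting: common zeros = {(4, 3)}, so the count is 1.
Comparison with the Bézout bound: 1 ≤ 1 = deg(f)·deg(g), as expected for curves with no common component (the bound is attained).


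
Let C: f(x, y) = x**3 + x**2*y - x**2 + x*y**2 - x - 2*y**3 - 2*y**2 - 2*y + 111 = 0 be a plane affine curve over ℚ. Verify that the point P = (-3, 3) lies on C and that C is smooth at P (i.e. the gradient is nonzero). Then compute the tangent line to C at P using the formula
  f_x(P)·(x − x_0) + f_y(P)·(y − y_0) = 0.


Tangent line at P: 23*x - 77*y + 300 = 0.

Step 1: f(-3, 3) = 0, so P lies on C.
Step 2: partial derivatives
  f_x(x, y) = 3*x**2 + 2*x*y - 2*x + y**2 - 1, f_y(x, y) = x**2 + 2*x*y - 6*y**2 - 4*y - 2.
  f_x(P) = 23, f_y(P) = -77 (gradient nonzero, so P is smooth).
Step 3: tangent line at P: 23·(x − -3) + -77·(y − 3) = 0.
Expanding: 23*x - 77*y + 300 = 0.


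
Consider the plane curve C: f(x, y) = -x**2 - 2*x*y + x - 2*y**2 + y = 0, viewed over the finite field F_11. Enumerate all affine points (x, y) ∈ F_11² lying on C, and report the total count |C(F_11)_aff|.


Affine F_11-points: {(0, 0), (0, 6), (1, 0), (1, 5), (2, 7), (2, 8), (5, 4), (5, 8), (7, 3), (7, 7), (10, 3), (10, 4)}; count = 12.

For each of the 121 pairs (x, y) ∈ F_11², evaluate f(x, y) mod 11. Record the zeros.
  x = 0: [0↦0, 1↦10, 2↦5, 3↦7, 4↦5, 5↦10, 6↦0, 7↦8, 8↦1, 9↦1, 10↦8]  zeros at y ∈ {0, 6}
  x = 1: [0↦0, 1↦8, 2↦1, 3↦1, 4↦8, 5↦0, 6↦10, 7↦5, 8↦7, 9↦5, 10↦10]  zeros at y ∈ {0, 5}
  x = 2: [0↦9, 1↦4, 2↦6, 3↦4, 4↦9, 5↦10, 6↦7, 7↦0, 8↦0, 9↦7, 10↦10]  zeros at y ∈ {7, 8}
  x = 3: [0↦5, 1↦9, 2↦9, 3↦5, 4↦8, 5↦7, 6↦2, 7↦4, 8↦2, 9↦7, 10↦8]  zeros at y ∈ ∅
  x = 4: [0↦10, 1↦1, 2↦10, 3↦4, 4↦5, 5↦2, 6↦6, 7↦6, 8↦2, 9↦5, 10↦4]  zeros at y ∈ ∅
  x = 5: [0↦2, 1↦2, 2↦9, 3↦1, 4↦0, 5↦6, 6↦8, 7↦6, 8↦0, 9↦1, 10↦9]  zeros at y ∈ {4, 8}
  x = 6: [0↦3, 1↦1, 2↦6, 3↦7, 4↦4, 5↦8, 6↦8, 7↦4, 8↦7, 9↦6, 10↦1]  zeros at y ∈ ∅
  x = 7: [0↦2, 1↦9, 2↦1, 3↦0, 4↦6, 5↦8, 6↦6, 7↦0, 8↦1, 9↦9, 10↦2]  zeros at y ∈ {3, 7}
  x = 8: [0↦10, 1↦4, 2↦5, 3↦2, 4↦6, 5↦6, 6↦2, 7↦5, 8↦4, 9↦10, 10↦1]  zeros at y ∈ ∅
  x = 9: [0↦5, 1↦8, 2↦7, 3↦2, 4↦4, 5↦2, 6↦7, 7↦8, 8↦5, 9↦9, 10↦9]  zeros at y ∈ ∅
  x = 10: [0↦9, 1↦10, 2↦7, 3↦0, 4↦0, 5↦7, 6↦10, 7↦9, 8↦4, 9↦6, 10↦4]  zeros at y ∈ {3, 4}
Collecting zeros: affine points = {(0, 0), (0, 6), (1, 0), (1, 5), (2, 7), (2, 8), (5, 4), (5, 8), (7, 3), (7, 7), (10, 3), (10, 4)}.
Total count |C(F_11)_aff| = 12.


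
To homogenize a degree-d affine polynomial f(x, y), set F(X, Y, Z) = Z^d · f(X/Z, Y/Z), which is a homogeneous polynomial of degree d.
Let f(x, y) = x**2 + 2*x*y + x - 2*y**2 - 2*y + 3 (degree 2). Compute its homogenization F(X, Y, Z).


F(X, Y, Z) = X**2 + 2*X*Y + X*Z - 2*Y**2 - 2*Y*Z + 3*Z**2

deg(f) = 2.
Substitute x = X/Z, y = Y/Z into f, then multiply by Z^2.
  monomial 1·x^2·y^0 ↦ 1·X^2·Y^0·Z^0.
  monomial 2·x^1·y^1 ↦ 2·X^1·Y^1·Z^0.
  monomial 1·x^1·y^0 ↦ 1·X^1·Y^0·Z^1.
  monomial -2·x^0·y^2 ↦ -2·X^0·Y^2·Z^0.
  monomial -2·x^0·y^1 ↦ -2·X^0·Y^1·Z^1.
  monomial 3·x^0·y^0 ↦ 3·X^0·Y^0·Z^2.
Collecting: F(X, Y, Z) = X**2 + 2*X*Y + X*Z - 2*Y**2 - 2*Y*Z + 3*Z**2.


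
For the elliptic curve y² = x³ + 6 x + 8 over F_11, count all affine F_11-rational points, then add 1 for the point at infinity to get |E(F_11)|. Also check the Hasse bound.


Affine points = {(1, 2), (1, 9), (3, 3), (3, 8), (5, 3), (5, 8), (10, 1), (10, 10)}; affine count = 8; |E(F_11)| = 9.

Discriminant check: Δ ∝ 4a³ + 27b² = 4·6³ + 27·8² = 4·216 + 27·64 ≡ 7 (mod 11). Nonzero ⇒ E is nonsingular.
For each x ∈ F_11, compute rhs = x³ + 6·x + 8 mod 11, then count y ∈ F_11 with y² ≡ rhs.
  x = 0: rhs = 8, matching y values: none (0 points).
  x = 1: rhs = 4, matching y values: 2, 9 (2 points).
  x = 2: rhs = 6, matching y values: none (0 points).
  x = 3: rhs = 9, matching y values: 3, 8 (2 points).
  x = 4: rhs = 8, matching y values: none (0 points).
  x = 5: rhs = 9, matching y values: 3, 8 (2 points).
  x = 6: rhs = 7, matching y values: none (0 points).
  x = 7: rhs = 8, matching y values: none (0 points).
  x = 8: rhs = 7, matching y values: none (0 points).
  x = 9: rhs = 10, matching y values: none (0 points).
  x = 10: rhs = 1, matching y values: 1, 10 (2 points).
Total affine count: 8.
Full point count |E(F_11)| = 8 + 1 = 9.
Hasse bound: |9 − (11+1)| = |-3| = 3 ≤ 2√11 ≈ 6.6332 ✓.


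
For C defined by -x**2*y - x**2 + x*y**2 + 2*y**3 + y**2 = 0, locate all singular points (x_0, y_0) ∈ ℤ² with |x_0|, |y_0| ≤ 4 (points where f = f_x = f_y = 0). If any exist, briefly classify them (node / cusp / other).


Singular points: {(0, 0)}; classification: node.

Compute partial derivatives:
  f_x = -2*x*y - 2*x + y**2.
  f_y = -x**2 + 2*x*y + 6*y**2 + 2*y.
Scan x_0 ∈ {−4, ..., 4}. For each x_0, f_y(x_0, y) is a polynomial in y; find its integer roots y ∈ {−4, ..., 4}, then test f_x and f at those candidates.
  x = -4: f_y(-4, y) = 6*y**2 - 6*y - 16; no integer root y with |y| ≤ 4.
  x = -3: f_y(-3, y) = 6*y**2 - 4*y - 9; no integer root y with |y| ≤ 4.
  x = -2: f_y(-2, y) = 6*y**2 - 2*y - 4; vanishes at y ∈ {1}. (-2, 1): f_x = 9 ≠ 0.
  x = -1: f_y(-1, y) = 6*y**2 - 1; no integer root y with |y| ≤ 4.
  x = 0: f_y(0, y) = 6*y**2 + 2*y; vanishes at y ∈ {0}. (0, 0): f_x = 0, f = 0 — SINGULAR.
  x = 1: f_y(1, y) = 6*y**2 + 4*y - 1; no integer root y with |y| ≤ 4.
  x = 2: f_y(2, y) = 6*y**2 + 6*y - 4; no integer root y with |y| ≤ 4.
  x = 3: f_y(3, y) = 6*y**2 + 8*y - 9; no integer root y with |y| ≤ 4.
  x = 4: f_y(4, y) = 6*y**2 + 10*y - 16; vanishes at y ∈ {1}. (4, 1): f_x = -15 ≠ 0.
Only singular point on the grid: (0, 0).
Classify: substitute x = 0 + u, y = 0 + v and expand: f = -u**2*v - u**2 + u*v**2 + 2*v**3 + v**2.
No constant or linear terms (consistent with a singular point). Quadratic part: -u**2 + v**2. Cubic part: -u**2*v + u*v**2 + 2*v**3.
The quadratic part v**2 - u**2 = (v − u)(v + u) splits into two distinct linear factors, so there are two distinct tangent lines y − 0 = ±(x − 0) — this is a node (ordinary double point).
Classification: node.


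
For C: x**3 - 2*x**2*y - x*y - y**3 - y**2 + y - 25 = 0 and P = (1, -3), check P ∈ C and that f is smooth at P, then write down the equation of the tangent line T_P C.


Tangent line at P: 18*x - 23*y - 87 = 0.

Step 1: f(1, -3) = 0, so P lies on C.
Step 2: partial derivatives
  f_x(x, y) = 3*x**2 - 4*x*y - y, f_y(x, y) = -2*x**2 - x - 3*y**2 - 2*y + 1.
  f_x(P) = 18, f_y(P) = -23 (gradient nonzero, so P is smooth).
Step 3: tangent line at P: 18·(x − 1) + -23·(y − -3) = 0.
Expanding: 18*x - 23*y - 87 = 0.


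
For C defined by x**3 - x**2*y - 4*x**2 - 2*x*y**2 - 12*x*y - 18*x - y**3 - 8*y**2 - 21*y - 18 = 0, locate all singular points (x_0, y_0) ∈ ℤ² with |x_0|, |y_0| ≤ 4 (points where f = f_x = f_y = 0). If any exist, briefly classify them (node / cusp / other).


Singular points: {(0, -3)}; classification: node.

Compute partial derivatives:
  f_x = 3*x**2 - 2*x*y - 8*x - 2*y**2 - 12*y - 18.
  f_y = -x**2 - 4*x*y - 12*x - 3*y**2 - 16*y - 21.
Scan x_0 ∈ {−4, ..., 4}. For each x_0, f_y(x_0, y) is a polynomial in y; find its integer roots y ∈ {−4, ..., 4}, then test f_x and f at those candidates.
  x = -4: f_y(-4, y) = 11 - 3*y**2; no integer root y with |y| ≤ 4.
  x = -3: f_y(-3, y) = -3*y**2 - 4*y + 6; no integer root y with |y| ≤ 4.
  x = -2: f_y(-2, y) = -3*y**2 - 8*y - 1; no integer root y with |y| ≤ 4.
  x = -1: f_y(-1, y) = -3*y**2 - 12*y - 10; no integer root y with |y| ≤ 4.
  x = 0: f_y(0, y) = -3*y**2 - 16*y - 21; vanishes at y ∈ {-3}. (0, -3): f_x = 0, f = 0 — SINGULAR.
  x = 1: f_y(1, y) = -3*y**2 - 20*y - 34; no integer root y with |y| ≤ 4.
  x = 2: f_y(2, y) = -3*y**2 - 24*y - 49; no integer root y with |y| ≤ 4.
  x = 3: f_y(3, y) = -3*y**2 - 28*y - 66; no integer root y with |y| ≤ 4.
  x = 4: f_y(4, y) = -3*y**2 - 32*y - 85; no integer root y with |y| ≤ 4.
Only singular point on the grid: (0, -3).
Classify: substitute x = 0 + u, y = -3 + v and expand: f = u**3 - u**2*v - u**2 - 2*u*v**2 - v**3 + v**2.
No constant or linear terms (consistent with a singular point). Quadratic part: -u**2 + v**2. Cubic part: u**3 - u**2*v - 2*u*v**2 - v**3.
The quadratic part v**2 - u**2 = (v − u)(v + u) splits into two distinct linear factors, so there are two distinct tangent lines y − -3 = ±(x − 0) — this is a node (ordinary double point).
Classification: node.


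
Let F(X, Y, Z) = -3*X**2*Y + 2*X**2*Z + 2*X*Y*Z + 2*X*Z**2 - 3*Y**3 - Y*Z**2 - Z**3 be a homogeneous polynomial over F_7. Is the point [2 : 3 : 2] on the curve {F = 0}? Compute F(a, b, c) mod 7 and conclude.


F(2,3,2) ≡ 3 (mod 7); P is NOT on the curve.

Evaluate F(2, 3, 2) term-by-term (mod 7).
  -3*X**2*Y ↦ -3·4·3·1 = -36
  2*X**2*Z ↦ 2·4·1·2 = 16
  2*X*Y*Z ↦ 2·2·3·2 = 24
  2*X*Z**2 ↦ 2·2·1·4 = 16
  -3*Y**3 ↦ -3·1·27·1 = -81
  -Y*Z**2 ↦ -1·1·3·4 = -12
  -Z**3 ↦ -1·1·1·8 = -8
Sum: F(2, 3, 2) = (-36) + (16) + (24) + (16) + (-81) + (-12) + (-8) = -81.
Reducing mod 7: -81 ≡ 3 (mod 7).
Since F(a, b, c) ≡ 3 ≠ 0 (mod 7), P does NOT lie on the curve.


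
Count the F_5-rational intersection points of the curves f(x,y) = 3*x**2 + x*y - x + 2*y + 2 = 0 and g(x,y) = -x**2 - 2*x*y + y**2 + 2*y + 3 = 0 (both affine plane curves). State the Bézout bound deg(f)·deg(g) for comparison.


Common zeros: ∅; count = 0; Bézout bound = 4.

deg(f) = 2, deg(g) = 2, so Bézout bound = 4.
Scan x ∈ F_5. For each x, list the y ∈ F_5 with f(x, y) ≡ 0 and those with g(x, y) ≡ 0 (mod 5); the common zeros in that column are the intersection.
  x = 0: f ≡ 0 at y ∈ {4}; g ≡ 0 at y ∈ ∅; common: ∅.
  x = 1: f ≡ 0 at y ∈ {2}; g ≡ 0 at y ∈ ∅; common: ∅.
  x = 2: f ≡ 0 at y ∈ {2}; g ≡ 0 at y ∈ ∅; common: ∅.
  x = 3: f ≡ 0 at y ∈ ∅; g ≡ 0 at y ∈ {2}; common: ∅.
  x = 4: f ≡ 0 at y ∈ {4}; g ≡ 0 at y ∈ ∅; common: ∅.
Collecting: common zeros = ∅, so the count is 0.
Comparison with the Bézout bound: 0 ≤ 4 = deg(f)·deg(g), as expected for curves with no common component (the affine F_5-count falls short of the bound because intersections may lie at infinity, over extension fields, or carry multiplicity).


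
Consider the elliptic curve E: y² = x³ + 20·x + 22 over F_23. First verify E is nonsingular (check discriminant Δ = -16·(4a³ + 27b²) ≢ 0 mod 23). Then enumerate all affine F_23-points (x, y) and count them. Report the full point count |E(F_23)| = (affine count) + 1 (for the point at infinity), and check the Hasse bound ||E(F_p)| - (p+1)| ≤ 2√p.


Affine points = {(2, 1), (2, 22), (6, 6), (6, 17), (8, 2), (8, 21), (10, 7), (10, 16), (11, 3), (11, 20), (12, 9), (12, 14), (13, 8), (13, 15), (17, 10), (17, 13), (18, 2), (18, 21), (19, 4), (19, 19), (20, 2), (20, 21), (22, 1), (22, 22)}; affine count = 24; |E(F_23)| = 25.

Discriminant check: Δ ∝ 4a³ + 27b² = 4·20³ + 27·22² = 4·8000 + 27·484 ≡ 11 (mod 23). Nonzero ⇒ E is nonsingular.
For each x ∈ F_23, compute rhs = x³ + 20·x + 22 mod 23, then count y ∈ F_23 with y² ≡ rhs.
  x = 0: rhs = 22, matching y values: none (0 points).
  x = 1: rhs = 20, matching y values: none (0 points).
  x = 2: rhs = 1, matching y values: 1, 22 (2 points).
  x = 3: rhs = 17, matching y values: none (0 points).
  x = 4: rhs = 5, matching y values: none (0 points).
  x = 5: rhs = 17, matching y values: none (0 points).
  x = 6: rhs = 13, matching y values: 6, 17 (2 points).
  x = 7: rhs = 22, matching y values: none (0 points).
  x = 8: rhs = 4, matching y values: 2, 21 (2 points).
  x = 9: rhs = 11, matching y values: none (0 points).
  x = 10: rhs = 3, matching y values: 7, 16 (2 points).
  x = 11: rhs = 9, matching y values: 3, 20 (2 points).
  x = 12: rhs = 12, matching y values: 9, 14 (2 points).
  x = 13: rhs = 18, matching y values: 8, 15 (2 points).
  x = 14: rhs = 10, matching y values: none (0 points).
  x = 15: rhs = 17, matching y values: none (0 points).
  x = 16: rhs = 22, matching y values: none (0 points).
  x = 17: rhs = 8, matching y values: 10, 13 (2 points).
  x = 18: rhs = 4, matching y values: 2, 21 (2 points).
  x = 19: rhs = 16, matching y values: 4, 19 (2 points).
  x = 20: rhs = 4, matching y values: 2, 21 (2 points).
  x = 21: rhs = 20, matching y values: none (0 points).
  x = 22: rhs = 1, matching y values: 1, 22 (2 points).
Total affine count: 24.
Full point count |E(F_23)| = 24 + 1 = 25.
Hasse bound: |25 − (23+1)| = |1| = 1 ≤ 2√23 ≈ 9.5917 ✓.


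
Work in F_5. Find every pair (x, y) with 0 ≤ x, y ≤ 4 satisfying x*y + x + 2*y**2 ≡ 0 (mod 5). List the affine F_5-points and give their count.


Affine F_5-points: {(0, 0), (3, 3), (4, 1), (4, 2)}; count = 4.

For each of the 25 pairs (x, y) ∈ F_5², evaluate f(x, y) mod 5. Record the zeros.
  x = 0: [0↦0, 1↦2, 2↦3, 3↦3, 4↦2]  zeros at y ∈ {0}
  x = 1: [0↦1, 1↦4, 2↦1, 3↦2, 4↦2]  zeros at y ∈ ∅
  x = 2: [0↦2, 1↦1, 2↦4, 3↦1, 4↦2]  zeros at y ∈ ∅
  x = 3: [0↦3, 1↦3, 2↦2, 3↦0, 4↦2]  zeros at y ∈ {3}
  x = 4: [0↦4, 1↦0, 2↦0, 3↦4, 4↦2]  zeros at y ∈ {1, 2}
Collecting zeros: affine points = {(0, 0), (3, 3), (4, 1), (4, 2)}.
Total count |C(F_5)_aff| = 4.


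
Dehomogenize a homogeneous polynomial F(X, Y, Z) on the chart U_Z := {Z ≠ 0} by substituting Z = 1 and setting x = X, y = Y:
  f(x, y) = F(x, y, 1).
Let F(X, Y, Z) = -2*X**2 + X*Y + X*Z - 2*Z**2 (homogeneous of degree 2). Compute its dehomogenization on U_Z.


f(x, y) = -2*x**2 + x*y + x - 2

On U_Z we set Z = 1. Each monomial c·X^i·Y^j·Z^k in F becomes c·x^i·y^j·1^k = c·x^i·y^j.
Substituting Z = 1: F(X, Y, 1) = -2*x**2 + x*y + x - 2.
Note: deg(f) ≤ deg(F) = 2; strict inequality happens when F is divisible by Z (lost terms).


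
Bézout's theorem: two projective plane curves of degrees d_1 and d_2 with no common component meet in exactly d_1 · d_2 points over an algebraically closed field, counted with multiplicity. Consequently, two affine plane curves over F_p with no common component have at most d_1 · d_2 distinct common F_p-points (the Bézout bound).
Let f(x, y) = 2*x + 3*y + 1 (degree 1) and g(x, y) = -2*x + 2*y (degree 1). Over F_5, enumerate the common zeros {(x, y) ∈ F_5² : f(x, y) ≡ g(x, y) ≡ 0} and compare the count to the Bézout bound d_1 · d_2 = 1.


Common zeros: ∅; count = 0; Bézout bound = 1.

deg(f) = 1, deg(g) = 1, so Bézout bound = 1.
Scan x ∈ F_5. For each x, list the y ∈ F_5 with f(x, y) ≡ 0 and those with g(x, y) ≡ 0 (mod 5); the common zeros in that column are the intersection.
  x = 0: f ≡ 0 at y ∈ {3}; g ≡ 0 at y ∈ {0}; common: ∅.
  x = 1: f ≡ 0 at y ∈ {4}; g ≡ 0 at y ∈ {1}; common: ∅.
  x = 2: f ≡ 0 at y ∈ {0}; g ≡ 0 at y ∈ {2}; common: ∅.
  x = 3: f ≡ 0 at y ∈ {1}; g ≡ 0 at y ∈ {3}; common: ∅.
  x = 4: f ≡ 0 at y ∈ {2}; g ≡ 0 at y ∈ {4}; common: ∅.
Collecting: common zeros = ∅, so the count is 0.
Comparison with the Bézout bound: 0 ≤ 1 = deg(f)·deg(g), as expected for curves with no common component (the affine F_5-count falls short of the bound because intersections may lie at infinity, over extension fields, or carry multiplicity).


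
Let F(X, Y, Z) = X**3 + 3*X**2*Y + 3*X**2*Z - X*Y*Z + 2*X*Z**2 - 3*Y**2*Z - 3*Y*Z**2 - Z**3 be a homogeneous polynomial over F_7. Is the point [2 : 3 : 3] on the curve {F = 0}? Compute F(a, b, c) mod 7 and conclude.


F(2,3,3) ≡ 0 (mod 7); P is on the curve.

Evaluate F(2, 3, 3) term-by-term (mod 7).
  X**3 ↦ 1·8·1·1 = 8
  3*X**2*Y ↦ 3·4·3·1 = 36
  3*X**2*Z ↦ 3·4·1·3 = 36
  -X*Y*Z ↦ -1·2·3·3 = -18
  2*X*Z**2 ↦ 2·2·1·9 = 36
  -3*Y**2*Z ↦ -3·1·9·3 = -81
  -3*Y*Z**2 ↦ -3·1·3·9 = -81
  -Z**3 ↦ -1·1·1·27 = -27
Sum: F(2, 3, 3) = (8) + (36) + (36) + (-18) + (36) + (-81) + (-81) + (-27) = -91.
Reducing mod 7: -91 ≡ 0 (mod 7).
Since F(a, b, c) ≡ 0 (mod 7), P lies on the curve.


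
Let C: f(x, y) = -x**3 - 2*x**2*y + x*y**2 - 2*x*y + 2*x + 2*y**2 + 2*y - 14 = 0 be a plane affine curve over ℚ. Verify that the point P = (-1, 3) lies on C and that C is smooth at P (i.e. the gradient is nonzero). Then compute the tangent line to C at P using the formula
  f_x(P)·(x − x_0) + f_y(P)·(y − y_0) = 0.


Tangent line at P: 14*x + 8*y - 10 = 0.

Step 1: f(-1, 3) = 0, so P lies on C.
Step 2: partial derivatives
  f_x(x, y) = -3*x**2 - 4*x*y + y**2 - 2*y + 2, f_y(x, y) = -2*x**2 + 2*x*y - 2*x + 4*y + 2.
  f_x(P) = 14, f_y(P) = 8 (gradient nonzero, so P is smooth).
Step 3: tangent line at P: 14·(x − -1) + 8·(y − 3) = 0.
Expanding: 14*x + 8*y - 10 = 0.


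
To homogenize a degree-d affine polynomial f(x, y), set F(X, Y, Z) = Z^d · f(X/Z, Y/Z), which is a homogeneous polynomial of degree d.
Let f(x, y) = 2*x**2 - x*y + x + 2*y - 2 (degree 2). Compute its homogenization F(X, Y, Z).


F(X, Y, Z) = 2*X**2 - X*Y + X*Z + 2*Y*Z - 2*Z**2

deg(f) = 2.
Substitute x = X/Z, y = Y/Z into f, then multiply by Z^2.
  monomial 2·x^2·y^0 ↦ 2·X^2·Y^0·Z^0.
  monomial -1·x^1·y^1 ↦ -1·X^1·Y^1·Z^0.
  monomial 1·x^1·y^0 ↦ 1·X^1·Y^0·Z^1.
  monomial 2·x^0·y^1 ↦ 2·X^0·Y^1·Z^1.
  monomial -2·x^0·y^0 ↦ -2·X^0·Y^0·Z^2.
Collecting: F(X, Y, Z) = 2*X**2 - X*Y + X*Z + 2*Y*Z - 2*Z**2.


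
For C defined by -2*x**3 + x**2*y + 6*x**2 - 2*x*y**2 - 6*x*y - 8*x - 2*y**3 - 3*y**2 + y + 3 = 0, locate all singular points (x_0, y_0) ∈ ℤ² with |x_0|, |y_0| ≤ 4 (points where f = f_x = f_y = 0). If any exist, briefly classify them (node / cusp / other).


Singular points: {(1, -1)}; classification: node.

Compute partial derivatives:
  f_x = -6*x**2 + 2*x*y + 12*x - 2*y**2 - 6*y - 8.
  f_y = x**2 - 4*x*y - 6*x - 6*y**2 - 6*y + 1.
Scan x_0 ∈ {−4, ..., 4}. For each x_0, f_y(x_0, y) is a polynomial in y; find its integer roots y ∈ {−4, ..., 4}, then test f_x and f at those candidates.
  x = -4: f_y(-4, y) = -6*y**2 + 10*y + 41; no integer root y with |y| ≤ 4.
  x = -3: f_y(-3, y) = -6*y**2 + 6*y + 28; no integer root y with |y| ≤ 4.
  x = -2: f_y(-2, y) = -6*y**2 + 2*y + 17; no integer root y with |y| ≤ 4.
  x = -1: f_y(-1, y) = -6*y**2 - 2*y + 8; vanishes at y ∈ {1}. (-1, 1): f_x = -36 ≠ 0.
  x = 0: f_y(0, y) = -6*y**2 - 6*y + 1; no integer root y with |y| ≤ 4.
  x = 1: f_y(1, y) = -6*y**2 - 10*y - 4; vanishes at y ∈ {-1}. (1, -1): f_x = 0, f = 0 — SINGULAR.
  x = 2: f_y(2, y) = -6*y**2 - 14*y - 7; no integer root y with |y| ≤ 4.
  x = 3: f_y(3, y) = -6*y**2 - 18*y - 8; no integer root y with |y| ≤ 4.
  x = 4: f_y(4, y) = -6*y**2 - 22*y - 7; no integer root y with |y| ≤ 4.
Only singular point on the grid: (1, -1).
Classify: substitute x = 1 + u, y = -1 + v and expand: f = -2*u**3 + u**2*v - u**2 - 2*u*v**2 - 2*v**3 + v**2.
No constant or linear terms (consistent with a singular point). Quadratic part: -u**2 + v**2. Cubic part: -2*u**3 + u**2*v - 2*u*v**2 - 2*v**3.
The quadratic part v**2 - u**2 = (v − u)(v + u) splits into two distinct linear factors, so there are two distinct tangent lines y − -1 = ±(x − 1) — this is a node (ordinary double point).
Classification: node.


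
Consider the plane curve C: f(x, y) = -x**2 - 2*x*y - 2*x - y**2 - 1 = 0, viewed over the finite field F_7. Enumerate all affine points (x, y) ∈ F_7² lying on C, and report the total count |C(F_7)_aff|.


Affine F_7-points: {(1, 1), (1, 4), (2, 1), (2, 2), (3, 4), (6, 0), (6, 2)}; count = 7.

For each of the 49 pairs (x, y) ∈ F_7², evaluate f(x, y) mod 7. Record the zeros.
  x = 0: [0↦6, 1↦5, 2↦2, 3↦4, 4↦4, 5↦2, 6↦5]  zeros at y ∈ ∅
  x = 1: [0↦3, 1↦0, 2↦2, 3↦2, 4↦0, 5↦3, 6↦4]  zeros at y ∈ {1, 4}
  x = 2: [0↦5, 1↦0, 2↦0, 3↦5, 4↦1, 5↦2, 6↦1]  zeros at y ∈ {1, 2}
  x = 3: [0↦5, 1↦5, 2↦3, 3↦6, 4↦0, 5↦6, 6↦3]  zeros at y ∈ {4}
  x = 4: [0↦3, 1↦1, 2↦4, 3↦5, 4↦4, 5↦1, 6↦3]  zeros at y ∈ ∅
  x = 5: [0↦6, 1↦2, 2↦3, 3↦2, 4↦6, 5↦1, 6↦1]  zeros at y ∈ ∅
  x = 6: [0↦0, 1↦1, 2↦0, 3↦4, 4↦6, 5↦6, 6↦4]  zeros at y ∈ {0, 2}
Collecting zeros: affine points = {(1, 1), (1, 4), (2, 1), (2, 2), (3, 4), (6, 0), (6, 2)}.
Total count |C(F_7)_aff| = 7.


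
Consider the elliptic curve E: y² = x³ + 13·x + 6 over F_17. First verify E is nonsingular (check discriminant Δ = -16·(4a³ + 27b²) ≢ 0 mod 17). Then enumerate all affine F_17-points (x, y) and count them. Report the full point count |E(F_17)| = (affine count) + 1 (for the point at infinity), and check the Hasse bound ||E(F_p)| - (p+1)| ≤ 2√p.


Affine points = {(3, 2), (3, 15), (5, 3), (5, 14), (7, 7), (7, 10), (9, 6), (9, 11), (11, 1), (11, 16), (13, 3), (13, 14), (14, 5), (14, 12), (16, 3), (16, 14)}; affine count = 16; |E(F_17)| = 17.

Discriminant check: Δ ∝ 4a³ + 27b² = 4·13³ + 27·6² = 4·2197 + 27·36 ≡ 2 (mod 17). Nonzero ⇒ E is nonsingular.
For each x ∈ F_17, compute rhs = x³ + 13·x + 6 mod 17, then count y ∈ F_17 with y² ≡ rhs.
  x = 0: rhs = 6, matching y values: none (0 points).
  x = 1: rhs = 3, matching y values: none (0 points).
  x = 2: rhs = 6, matching y values: none (0 points).
  x = 3: rhs = 4, matching y values: 2, 15 (2 points).
  x = 4: rhs = 3, matching y values: none (0 points).
  x = 5: rhs = 9, matching y values: 3, 14 (2 points).
  x = 6: rhs = 11, matching y values: none (0 points).
  x = 7: rhs = 15, matching y values: 7, 10 (2 points).
  x = 8: rhs = 10, matching y values: none (0 points).
  x = 9: rhs = 2, matching y values: 6, 11 (2 points).
  x = 10: rhs = 14, matching y values: none (0 points).
  x = 11: rhs = 1, matching y values: 1, 16 (2 points).
  x = 12: rhs = 3, matching y values: none (0 points).
  x = 13: rhs = 9, matching y values: 3, 14 (2 points).
  x = 14: rhs = 8, matching y values: 5, 12 (2 points).
  x = 15: rhs = 6, matching y values: none (0 points).
  x = 16: rhs = 9, matching y values: 3, 14 (2 points).
Total affine count: 16.
Full point count |E(F_17)| = 16 + 1 = 17.
Hasse bound: |17 − (17+1)| = |-1| = 1 ≤ 2√17 ≈ 8.2462 ✓.


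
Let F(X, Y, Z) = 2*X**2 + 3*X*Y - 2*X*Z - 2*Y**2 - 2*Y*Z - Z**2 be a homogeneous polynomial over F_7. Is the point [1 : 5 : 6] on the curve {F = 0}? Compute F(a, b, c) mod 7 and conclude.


F(1,5,6) ≡ 6 (mod 7); P is NOT on the curve.

Evaluate F(1, 5, 6) term-by-term (mod 7).
  2*X**2 ↦ 2·1·1·1 = 2
  3*X*Y ↦ 3·1·5·1 = 15
  -2*X*Z ↦ -2·1·1·6 = -12
  -2*Y**2 ↦ -2·1·25·1 = -50
  -2*Y*Z ↦ -2·1·5·6 = -60
  -Z**2 ↦ -1·1·1·36 = -36
Sum: F(1, 5, 6) = (2) + (15) + (-12) + (-50) + (-60) + (-36) = -141.
Reducing mod 7: -141 ≡ 6 (mod 7).
Since F(a, b, c) ≡ 6 ≠ 0 (mod 7), P does NOT lie on the curve.


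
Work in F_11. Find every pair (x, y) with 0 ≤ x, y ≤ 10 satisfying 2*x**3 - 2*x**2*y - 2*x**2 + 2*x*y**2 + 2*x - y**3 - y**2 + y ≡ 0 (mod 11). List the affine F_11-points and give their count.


Affine F_11-points: {(0, 0), (0, 3), (0, 7), (3, 8), (4, 10), (5, 9), (6, 3), (7, 1), (9, 3), (10, 1)}; count = 10.

For each of the 121 pairs (x, y) ∈ F_11², evaluate f(x, y) mod 11. Record the zeros.
  x = 0: [0↦0, 1↦10, 2↦1, 3↦0, 4↦1, 5↦9, 6↦7, 7↦0, 8↦4, 9↦2, 10↦10]  zeros at y ∈ {0, 3, 7}
  x = 1: [0↦2, 1↦1, 2↦7, 3↦3, 4↦5, 5↦7, 6↦3, 7↦9, 8↦8, 9↦5, 10↦5]  zeros at y ∈ ∅
  x = 2: [0↦1, 1↦7, 2↦2, 3↦2, 4↦1, 5↦4, 6↦5, 7↦9, 8↦10, 9↦2, 10↦1]  zeros at y ∈ ∅
  x = 3: [0↦9, 1↦7, 2↦9, 3↦9, 4↦1, 5↦1, 6↦3, 7↦1, 8↦0, 9↦5, 10↦10]  zeros at y ∈ {8}
  x = 4: [0↦5, 1↦2, 2↦7, 3↦3, 4↦6, 5↦10, 6↦9, 7↦8, 8↦1, 9↦4, 10↦0]  zeros at y ∈ {10}
  x = 5: [0↦1, 1↦4, 2↦8, 3↦7, 4↦6, 5↦10, 6↦2, 7↦9, 8↦3, 9↦0, 10↦5]  zeros at y ∈ {9}
  x = 6: [0↦9, 1↦3, 2↦2, 3↦0, 4↦2, 5↦2, 6↦5, 7↦5, 8↦7, 9↦5, 10↦4]  zeros at y ∈ {3}
  x = 7: [0↦8, 1↦0, 2↦1, 3↦5, 4↦6, 5↦9, 6↦8, 7↦8, 8↦3, 9↦9, 10↦9]  zeros at y ∈ {1}
  x = 8: [0↦10, 1↦7, 2↦6, 3↦1, 4↦8, 5↦10, 6↦1, 7↦8, 8↦3, 9↦2, 10↦10]  zeros at y ∈ ∅
  x = 9: [0↦5, 1↦3, 2↦7, 3↦0, 4↦9, 5↦6, 6↦7, 7↦6, 8↦8, 9↦7, 10↦8]  zeros at y ∈ {3}
  x = 10: [0↦5, 1↦0, 2↦5, 3↦3, 4↦10, 5↦9, 6↦5, 7↦3, 8↦8, 9↦3, 10↦4]  zeros at y ∈ {1}
Collecting zeros: affine points = {(0, 0), (0, 3), (0, 7), (3, 8), (4, 10), (5, 9), (6, 3), (7, 1), (9, 3), (10, 1)}.
Total count |C(F_11)_aff| = 10.


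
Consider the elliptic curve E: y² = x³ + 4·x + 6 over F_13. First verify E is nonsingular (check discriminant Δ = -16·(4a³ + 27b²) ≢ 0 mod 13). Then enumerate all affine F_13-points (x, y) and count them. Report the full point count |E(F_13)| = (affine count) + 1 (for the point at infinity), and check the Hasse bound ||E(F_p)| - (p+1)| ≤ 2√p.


Affine points = {(2, 3), (2, 10), (6, 5), (6, 8), (7, 0), (8, 2), (8, 11), (9, 2), (9, 11), (11, 4), (11, 9), (12, 1), (12, 12)}; affine count = 13; |E(F_13)| = 14.

Discriminant check: Δ ∝ 4a³ + 27b² = 4·4³ + 27·6² = 4·64 + 27·36 ≡ 6 (mod 13). Nonzero ⇒ E is nonsingular.
For each x ∈ F_13, compute rhs = x³ + 4·x + 6 mod 13, then count y ∈ F_13 with y² ≡ rhs.
  x = 0: rhs = 6, matching y values: none (0 points).
  x = 1: rhs = 11, matching y values: none (0 points).
  x = 2: rhs = 9, matching y values: 3, 10 (2 points).
  x = 3: rhs = 6, matching y values: none (0 points).
  x = 4: rhs = 8, matching y values: none (0 points).
  x = 5: rhs = 8, matching y values: none (0 points).
  x = 6: rhs = 12, matching y values: 5, 8 (2 points).
  x = 7: rhs = 0, matching y values: 0 (1 points).
  x = 8: rhs = 4, matching y values: 2, 11 (2 points).
  x = 9: rhs = 4, matching y values: 2, 11 (2 points).
  x = 10: rhs = 6, matching y values: none (0 points).
  x = 11: rhs = 3, matching y values: 4, 9 (2 points).
  x = 12: rhs = 1, matching y values: 1, 12 (2 points).
Total affine count: 13.
Full point count |E(F_13)| = 13 + 1 = 14.
Hasse bound: |14 − (13+1)| = |0| = 0 ≤ 2√13 ≈ 7.2111 ✓.


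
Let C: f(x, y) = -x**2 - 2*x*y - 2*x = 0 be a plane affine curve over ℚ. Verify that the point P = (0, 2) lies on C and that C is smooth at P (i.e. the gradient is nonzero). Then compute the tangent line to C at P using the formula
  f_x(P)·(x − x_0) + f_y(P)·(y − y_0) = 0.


Tangent line at P: -6*x = 0.

Step 1: f(0, 2) = 0, so P lies on C.
Step 2: partial derivatives
  f_x(x, y) = -2*x - 2*y - 2, f_y(x, y) = -2*x.
  f_x(P) = -6, f_y(P) = 0 (gradient nonzero, so P is smooth).
Step 3: tangent line at P: -6·(x − 0) + 0·(y − 2) = 0.
Expanding: -6*x = 0.


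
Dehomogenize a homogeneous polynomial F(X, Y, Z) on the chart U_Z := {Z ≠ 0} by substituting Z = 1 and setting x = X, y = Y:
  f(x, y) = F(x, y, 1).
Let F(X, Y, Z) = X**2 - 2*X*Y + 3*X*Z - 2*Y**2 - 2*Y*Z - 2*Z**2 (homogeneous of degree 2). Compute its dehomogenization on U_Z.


f(x, y) = x**2 - 2*x*y + 3*x - 2*y**2 - 2*y - 2

On U_Z we set Z = 1. Each monomial c·X^i·Y^j·Z^k in F becomes c·x^i·y^j·1^k = c·x^i·y^j.
Substituting Z = 1: F(X, Y, 1) = x**2 - 2*x*y + 3*x - 2*y**2 - 2*y - 2.
Note: deg(f) ≤ deg(F) = 2; strict inequality happens when F is divisible by Z (lost terms).


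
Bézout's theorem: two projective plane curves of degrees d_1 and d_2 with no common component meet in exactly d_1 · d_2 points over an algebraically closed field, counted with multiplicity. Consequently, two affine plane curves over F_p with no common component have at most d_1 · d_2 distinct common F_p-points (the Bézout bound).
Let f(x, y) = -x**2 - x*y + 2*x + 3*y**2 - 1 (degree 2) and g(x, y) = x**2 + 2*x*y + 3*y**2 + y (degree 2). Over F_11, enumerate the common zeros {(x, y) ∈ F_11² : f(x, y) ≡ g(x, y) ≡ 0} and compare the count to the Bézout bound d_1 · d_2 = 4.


Common zeros: ∅; count = 0; Bézout bound = 4.

deg(f) = 2, deg(g) = 2, so Bézout bound = 4.
Scan x ∈ F_11. For each x, list the y ∈ F_11 with f(x, y) ≡ 0 and those with g(x, y) ≡ 0 (mod 11); the common zeros in that column are the intersection.
  x = 0: f ≡ 0 at y ∈ {2, 9}; g ≡ 0 at y ∈ {0, 7}; common: ∅.
  x = 1: f ≡ 0 at y ∈ {0, 4}; g ≡ 0 at y ∈ ∅; common: ∅.
  x = 2: f ≡ 0 at y ∈ {1, 7}; g ≡ 0 at y ∈ ∅; common: ∅.
  x = 3: f ≡ 0 at y ∈ ∅; g ≡ 0 at y ∈ ∅; common: ∅.
  x = 4: f ≡ 0 at y ∈ {7, 9}; g ≡ 0 at y ∈ ∅; common: ∅.
  x = 5: f ≡ 0 at y ∈ ∅; g ≡ 0 at y ∈ ∅; common: ∅.
  x = 6: f ≡ 0 at y ∈ ∅; g ≡ 0 at y ∈ {5, 9}; common: ∅.
  x = 7: f ≡ 0 at y ∈ ∅; g ≡ 0 at y ∈ {3}; common: ∅.
  x = 8: f ≡ 0 at y ∈ {4, 6}; g ≡ 0 at y ∈ {2, 7}; common: ∅.
  x = 9: f ≡ 0 at y ∈ ∅; g ≡ 0 at y ∈ {3, 9}; common: ∅.
  x = 10: f ≡ 0 at y ∈ {1, 6}; g ≡ 0 at y ∈ {2}; common: ∅.
Collecting: common zeros = ∅, so the count is 0.
Comparison with the Bézout bound: 0 ≤ 4 = deg(f)·deg(g), as expected for curves with no common component (the affine F_11-count falls short of the bound because intersections may lie at infinity, over extension fields, or carry multiplicity).


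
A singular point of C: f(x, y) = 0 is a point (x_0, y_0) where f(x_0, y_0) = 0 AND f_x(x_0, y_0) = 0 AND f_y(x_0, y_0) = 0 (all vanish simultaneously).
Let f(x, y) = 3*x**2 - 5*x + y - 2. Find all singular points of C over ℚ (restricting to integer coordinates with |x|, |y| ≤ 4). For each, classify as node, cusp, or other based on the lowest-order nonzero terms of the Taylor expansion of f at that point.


No singular points in the scanned grid; C is smooth there.

Compute partial derivatives:
  f_x = 6*x - 5.
  f_y = 1.
f_y = 1 is a nonzero constant, so f_y never vanishes: no point (x, y) can satisfy f = f_x = f_y = 0. In particular no (x, y) ∈ {−4, ..., 4}² is singular; the curve is smooth.


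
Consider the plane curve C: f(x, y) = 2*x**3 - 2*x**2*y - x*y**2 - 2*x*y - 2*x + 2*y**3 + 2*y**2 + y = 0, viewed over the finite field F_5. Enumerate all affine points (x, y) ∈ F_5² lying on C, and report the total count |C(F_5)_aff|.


Affine F_5-points: {(0, 0), (0, 1), (0, 3), (1, 0), (1, 1), (4, 0), (4, 2), (4, 4)}; count = 8.

For each of the 25 pairs (x, y) ∈ F_5², evaluate f(x, y) mod 5. Record the zeros.
  x = 0: [0↦0, 1↦0, 2↦1, 3↦0, 4↦4]  zeros at y ∈ {0, 1, 3}
  x = 1: [0↦0, 1↦0, 2↦4, 3↦4, 4↦2]  zeros at y ∈ {0, 1}
  x = 2: [0↦2, 1↦3, 2↦1, 3↦3, 4↦1]  zeros at y ∈ ∅
  x = 3: [0↦3, 1↦1, 2↦4, 3↦4, 4↦3]  zeros at y ∈ ∅
  x = 4: [0↦0, 1↦1, 2↦0, 3↦4, 4↦0]  zeros at y ∈ {0, 2, 4}
Collecting zeros: affine points = {(0, 0), (0, 1), (0, 3), (1, 0), (1, 1), (4, 0), (4, 2), (4, 4)}.
Total count |C(F_5)_aff| = 8.
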